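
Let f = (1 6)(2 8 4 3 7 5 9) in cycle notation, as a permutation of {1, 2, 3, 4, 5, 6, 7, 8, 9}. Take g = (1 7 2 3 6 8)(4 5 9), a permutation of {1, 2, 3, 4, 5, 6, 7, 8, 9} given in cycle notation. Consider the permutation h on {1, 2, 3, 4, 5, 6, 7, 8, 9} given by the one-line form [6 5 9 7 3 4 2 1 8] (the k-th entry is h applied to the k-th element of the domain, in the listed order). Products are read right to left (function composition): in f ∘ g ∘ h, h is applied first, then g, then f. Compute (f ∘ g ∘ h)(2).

(f ∘ g ∘ h)(2) = f(g(h(2))). h(2) = 5, then g(5) = 9, then f(9) = 2, so the result is 2.

2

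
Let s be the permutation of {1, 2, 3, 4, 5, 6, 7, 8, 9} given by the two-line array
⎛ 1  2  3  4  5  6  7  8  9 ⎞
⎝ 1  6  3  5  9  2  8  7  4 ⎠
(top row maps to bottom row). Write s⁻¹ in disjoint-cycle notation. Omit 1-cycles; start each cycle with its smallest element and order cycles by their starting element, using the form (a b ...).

First write s in disjoint cycles: (2 6)(4 5 9)(7 8).
Reversing each cycle (and rotating so the smallest element leads) gives s⁻¹ = (2 6)(4 9 5)(7 8).

(2 6)(4 9 5)(7 8)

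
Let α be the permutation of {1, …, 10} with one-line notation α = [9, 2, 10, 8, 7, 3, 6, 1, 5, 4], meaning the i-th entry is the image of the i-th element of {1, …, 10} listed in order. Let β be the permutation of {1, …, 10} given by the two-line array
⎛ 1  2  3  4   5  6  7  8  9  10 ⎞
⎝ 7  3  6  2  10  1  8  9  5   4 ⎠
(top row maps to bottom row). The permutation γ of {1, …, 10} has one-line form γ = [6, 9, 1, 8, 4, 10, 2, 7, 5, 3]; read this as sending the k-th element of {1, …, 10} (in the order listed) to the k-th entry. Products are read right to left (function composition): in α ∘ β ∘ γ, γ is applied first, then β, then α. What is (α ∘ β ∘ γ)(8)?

Apply the permutations in order: γ(8) = 7, then β(7) = 8, then α(8) = 1. So (α ∘ β ∘ γ)(8) = 1.

1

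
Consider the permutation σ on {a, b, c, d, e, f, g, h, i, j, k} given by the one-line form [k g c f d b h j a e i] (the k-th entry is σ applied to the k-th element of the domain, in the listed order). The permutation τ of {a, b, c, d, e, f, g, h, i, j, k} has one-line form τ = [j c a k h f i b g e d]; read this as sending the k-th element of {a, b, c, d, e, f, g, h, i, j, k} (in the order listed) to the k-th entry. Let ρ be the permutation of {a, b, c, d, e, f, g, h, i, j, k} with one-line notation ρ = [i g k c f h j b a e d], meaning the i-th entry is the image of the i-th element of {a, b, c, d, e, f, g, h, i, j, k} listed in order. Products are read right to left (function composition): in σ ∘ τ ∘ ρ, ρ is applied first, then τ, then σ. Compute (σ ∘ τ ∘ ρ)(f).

Apply the permutations in order: ρ(f) = h, then τ(h) = b, then σ(b) = g. So (σ ∘ τ ∘ ρ)(f) = g.

g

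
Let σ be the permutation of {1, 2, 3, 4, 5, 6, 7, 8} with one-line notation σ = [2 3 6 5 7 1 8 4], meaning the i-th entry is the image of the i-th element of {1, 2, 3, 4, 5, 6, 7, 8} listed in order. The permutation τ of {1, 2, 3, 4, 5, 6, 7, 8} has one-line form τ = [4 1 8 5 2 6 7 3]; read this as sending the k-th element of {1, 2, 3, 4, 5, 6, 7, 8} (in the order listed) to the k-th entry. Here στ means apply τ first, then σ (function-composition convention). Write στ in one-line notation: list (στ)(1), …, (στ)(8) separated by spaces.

Chase each element through τ then σ: 1 → 4 → 5; 2 → 1 → 2; 3 → 8 → 4; 4 → 5 → 7; 5 → 2 → 3; 6 → 6 → 1; 7 → 7 → 8; 8 → 3 → 6.
So στ in one-line form is 5 2 4 7 3 1 8 6.

5 2 4 7 3 1 8 6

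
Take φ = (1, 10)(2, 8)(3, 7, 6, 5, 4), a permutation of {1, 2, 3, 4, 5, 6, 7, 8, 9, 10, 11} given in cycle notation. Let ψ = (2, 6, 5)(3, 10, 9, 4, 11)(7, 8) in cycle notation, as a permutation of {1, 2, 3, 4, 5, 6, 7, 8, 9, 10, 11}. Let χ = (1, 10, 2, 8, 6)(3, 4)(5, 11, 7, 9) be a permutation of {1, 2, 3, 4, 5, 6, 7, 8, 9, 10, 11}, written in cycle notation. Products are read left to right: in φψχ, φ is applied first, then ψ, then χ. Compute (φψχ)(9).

3

(φψχ)(9) = χ(ψ(φ(9))). φ(9) = 9, then ψ(9) = 4, then χ(4) = 3, so the result is 3.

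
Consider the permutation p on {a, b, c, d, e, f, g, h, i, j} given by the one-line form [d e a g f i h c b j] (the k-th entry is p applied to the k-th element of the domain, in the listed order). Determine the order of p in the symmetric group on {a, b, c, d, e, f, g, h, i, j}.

Decomposing into disjoint cycles gives cycle lengths 5, 4, 1.
The order is lcm(5, 4) = 20.

20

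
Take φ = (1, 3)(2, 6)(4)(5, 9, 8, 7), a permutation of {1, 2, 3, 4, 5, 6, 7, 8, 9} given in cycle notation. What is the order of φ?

The cycle type of φ is (4, 2, 2, 1).
The order of φ is the least common multiple of its cycle lengths: lcm(4, 2, 2) = 4.

4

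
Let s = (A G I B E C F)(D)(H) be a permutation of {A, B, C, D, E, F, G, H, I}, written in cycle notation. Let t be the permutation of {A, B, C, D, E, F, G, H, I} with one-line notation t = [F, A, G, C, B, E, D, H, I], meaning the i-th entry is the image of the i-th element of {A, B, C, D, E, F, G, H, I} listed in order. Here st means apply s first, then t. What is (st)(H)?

First apply s: s(H) = H, then t(H) = H. Thus (st)(H) = H.

H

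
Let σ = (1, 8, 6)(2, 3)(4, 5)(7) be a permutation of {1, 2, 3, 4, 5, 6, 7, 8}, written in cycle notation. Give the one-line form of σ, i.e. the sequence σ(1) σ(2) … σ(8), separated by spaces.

8 3 2 5 4 1 7 6

Reading each image from the cycles: 1→8, 2→3, 3→2, 4→5, 5→4, 6→1, 7→7, 8→6.
So the one-line form is 8 3 2 5 4 1 7 6.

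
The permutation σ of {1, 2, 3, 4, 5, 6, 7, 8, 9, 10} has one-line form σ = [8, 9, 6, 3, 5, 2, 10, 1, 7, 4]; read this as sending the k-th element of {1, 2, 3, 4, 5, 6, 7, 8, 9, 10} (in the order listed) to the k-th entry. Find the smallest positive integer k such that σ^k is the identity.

The disjoint-cycle form of σ has cycle lengths 7, 2, 1.
The order is lcm(7, 2) = 14.

14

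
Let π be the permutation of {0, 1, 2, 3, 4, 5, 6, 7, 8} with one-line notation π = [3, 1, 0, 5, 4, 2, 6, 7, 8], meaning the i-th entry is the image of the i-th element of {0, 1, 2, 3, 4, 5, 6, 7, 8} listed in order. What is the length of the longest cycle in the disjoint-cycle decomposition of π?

Decomposing into disjoint cycles gives (0 3 5 2); the longest has length 4.

4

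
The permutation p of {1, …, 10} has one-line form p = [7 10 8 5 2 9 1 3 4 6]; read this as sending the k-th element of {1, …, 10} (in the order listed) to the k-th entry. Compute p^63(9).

2

Tracing 9 → 4 → … returns to 9 after 6 steps, so 9 lies in a 6-cycle (2, 10, 6, 9, 4, 5).
Since the cycle has length 6, p^63 acts on it the same as p^3 (63 mod 6 = 3).
Advancing 3 steps from 9: 9 → 4 → 5 → 2.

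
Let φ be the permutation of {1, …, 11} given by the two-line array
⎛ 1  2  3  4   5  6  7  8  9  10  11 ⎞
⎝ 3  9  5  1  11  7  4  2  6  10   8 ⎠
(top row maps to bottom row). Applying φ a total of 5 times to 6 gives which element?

5

Tracing 6 → 7 → … returns to 6 after 10 steps, so 6 lies in a 10-cycle (1 3 5 11 8 2 9 6 7 4).
Advancing 5 steps from 6: 6 → 7 → 4 → 1 → 3 → 5.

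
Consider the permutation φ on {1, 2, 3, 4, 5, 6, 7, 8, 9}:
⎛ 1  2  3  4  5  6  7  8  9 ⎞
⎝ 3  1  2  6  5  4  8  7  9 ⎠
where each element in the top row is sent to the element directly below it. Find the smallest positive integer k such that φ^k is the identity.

6

Decomposing into disjoint cycles gives cycle lengths 3, 2, 2, 1, 1.
The order of φ is the least common multiple of its cycle lengths: lcm(3, 2, 2) = 6.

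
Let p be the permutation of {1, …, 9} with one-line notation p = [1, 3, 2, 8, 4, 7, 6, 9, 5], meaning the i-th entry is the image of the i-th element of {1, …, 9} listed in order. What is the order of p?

Decomposing into disjoint cycles gives cycle lengths 4, 2, 2, 1.
The order of p is the least common multiple of its cycle lengths: lcm(4, 2, 2) = 4.

4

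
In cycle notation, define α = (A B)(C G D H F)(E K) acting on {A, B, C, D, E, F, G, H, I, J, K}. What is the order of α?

10

The disjoint cycles have lengths 5, 2, 2, 1, 1.
The order is lcm(5, 2, 2) = 10.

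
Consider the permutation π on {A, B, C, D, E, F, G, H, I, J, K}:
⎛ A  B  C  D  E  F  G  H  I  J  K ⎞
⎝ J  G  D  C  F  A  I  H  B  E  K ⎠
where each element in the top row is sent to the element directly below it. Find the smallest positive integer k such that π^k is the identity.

12

Writing π as disjoint cycles, the cycle lengths are 4, 3, 2, 1, 1.
The order of π is the least common multiple of its cycle lengths: lcm(4, 3, 2) = 12.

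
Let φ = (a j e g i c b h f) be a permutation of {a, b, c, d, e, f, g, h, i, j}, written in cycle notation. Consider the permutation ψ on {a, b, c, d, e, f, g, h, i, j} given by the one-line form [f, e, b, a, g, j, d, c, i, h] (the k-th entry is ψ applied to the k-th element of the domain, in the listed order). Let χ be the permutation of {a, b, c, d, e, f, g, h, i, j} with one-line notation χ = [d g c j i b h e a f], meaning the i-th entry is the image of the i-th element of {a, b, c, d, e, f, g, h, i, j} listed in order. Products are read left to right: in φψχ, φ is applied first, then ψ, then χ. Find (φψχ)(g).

Chase g: φ(g) = i; ψ(i) = i; χ(i) = a. Hence (φψχ)(g) = a.

a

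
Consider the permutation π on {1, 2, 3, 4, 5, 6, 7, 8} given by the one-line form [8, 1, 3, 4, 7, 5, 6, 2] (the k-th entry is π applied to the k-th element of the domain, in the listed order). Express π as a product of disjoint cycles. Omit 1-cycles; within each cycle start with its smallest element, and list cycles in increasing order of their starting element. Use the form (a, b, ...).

(1, 8, 2)(5, 7, 6)

From 1: 1 → 8 → 2 → 1, closing the cycle (1, 8, 2).
Repeating from the next unused element and collecting all non-trivial cycles gives (1, 8, 2)(5, 7, 6).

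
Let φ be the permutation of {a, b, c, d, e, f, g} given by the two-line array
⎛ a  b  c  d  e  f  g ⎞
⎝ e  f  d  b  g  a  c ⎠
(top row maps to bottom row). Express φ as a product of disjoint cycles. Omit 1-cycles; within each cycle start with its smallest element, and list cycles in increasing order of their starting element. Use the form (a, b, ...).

Iterating φ from a gives a → e → g → c → d → b → f → a; that is the 7-cycle (a, e, g, c, d, b, f).
Repeating from the next unused element and collecting all non-trivial cycles gives (a, e, g, c, d, b, f).

(a, e, g, c, d, b, f)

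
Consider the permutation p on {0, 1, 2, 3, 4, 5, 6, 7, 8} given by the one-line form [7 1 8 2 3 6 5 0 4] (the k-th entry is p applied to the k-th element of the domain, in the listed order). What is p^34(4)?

Tracing 4 → 3 → … returns to 4 after 4 steps, so 4 lies in a 4-cycle (2 8 4 3).
Powers repeat with period 4 on this cycle, and 34 mod 4 = 2, so p^34(4) = p^2(4).
Advancing 2 steps from 4: 4 → 3 → 2.

2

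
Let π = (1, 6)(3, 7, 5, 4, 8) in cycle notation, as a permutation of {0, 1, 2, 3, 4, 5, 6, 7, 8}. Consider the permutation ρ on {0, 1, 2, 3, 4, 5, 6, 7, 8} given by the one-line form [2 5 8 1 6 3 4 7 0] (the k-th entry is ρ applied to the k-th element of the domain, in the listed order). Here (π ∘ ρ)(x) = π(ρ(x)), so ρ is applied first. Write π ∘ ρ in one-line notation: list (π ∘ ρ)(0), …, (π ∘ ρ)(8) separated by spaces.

2 4 3 6 1 7 8 5 0

Chase each element through ρ then π: 0 → 2 → 2; 1 → 5 → 4; 2 → 8 → 3; 3 → 1 → 6; 4 → 6 → 1; 5 → 3 → 7; 6 → 4 → 8; 7 → 7 → 5; 8 → 0 → 0.
Collecting the images, π ∘ ρ = [2 4 3 6 1 7 8 5 0].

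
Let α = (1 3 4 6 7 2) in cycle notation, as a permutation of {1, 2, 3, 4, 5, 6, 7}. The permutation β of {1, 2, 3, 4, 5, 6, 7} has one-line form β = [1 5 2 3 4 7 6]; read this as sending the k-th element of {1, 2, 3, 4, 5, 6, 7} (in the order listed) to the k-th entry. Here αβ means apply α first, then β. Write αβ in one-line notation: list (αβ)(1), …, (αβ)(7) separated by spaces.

(αβ)(x) = β(α(x)). Computing each image: β(α(1)) = β(3) = 2, β(α(2)) = β(1) = 1, β(α(3)) = β(4) = 3, β(α(4)) = β(6) = 7, β(α(5)) = β(5) = 4, β(α(6)) = β(7) = 6, β(α(7)) = β(2) = 5.
Hence αβ = [2 1 3 7 4 6 5].

2 1 3 7 4 6 5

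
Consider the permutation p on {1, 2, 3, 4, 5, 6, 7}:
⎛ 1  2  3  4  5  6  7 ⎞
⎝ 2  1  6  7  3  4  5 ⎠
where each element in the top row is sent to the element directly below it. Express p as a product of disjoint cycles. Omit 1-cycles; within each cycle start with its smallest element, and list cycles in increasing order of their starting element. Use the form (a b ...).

(1 2)(3 6 4 7 5)

Start at 1 and follow images: 1 → 2 → 1, giving the cycle (1 2).
Repeating from the next unused element and collecting all non-trivial cycles gives (1 2)(3 6 4 7 5).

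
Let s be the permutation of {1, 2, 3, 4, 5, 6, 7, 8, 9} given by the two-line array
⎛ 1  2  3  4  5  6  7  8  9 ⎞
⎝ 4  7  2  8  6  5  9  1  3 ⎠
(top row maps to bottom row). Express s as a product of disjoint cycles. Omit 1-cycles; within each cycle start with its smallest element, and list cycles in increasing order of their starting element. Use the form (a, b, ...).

Iterating s from 1 gives 1 → 4 → 8 → 1; that is the 3-cycle (1, 4, 8).
Continuing from each remaining unvisited element yields (1, 4, 8)(2, 7, 9, 3)(5, 6).

(1, 4, 8)(2, 7, 9, 3)(5, 6)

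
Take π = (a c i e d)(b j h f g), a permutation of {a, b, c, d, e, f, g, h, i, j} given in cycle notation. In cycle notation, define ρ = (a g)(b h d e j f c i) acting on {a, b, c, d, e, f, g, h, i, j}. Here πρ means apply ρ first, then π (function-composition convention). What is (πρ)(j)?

First apply ρ: ρ(j) = f, then π(f) = g. Thus (πρ)(j) = g.

g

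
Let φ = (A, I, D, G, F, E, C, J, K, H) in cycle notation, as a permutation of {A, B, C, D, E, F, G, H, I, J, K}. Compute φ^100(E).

E lies in the 10-cycle (A, I, D, G, F, E, C, J, K, H).
On a 10-cycle, φ^10 is the identity, so φ^100 = φ^0 there (100 ≡ 0 mod 10).
So φ^100(E) = E.

E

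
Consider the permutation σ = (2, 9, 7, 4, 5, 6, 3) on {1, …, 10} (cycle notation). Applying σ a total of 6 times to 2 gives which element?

2 lies in the 7-cycle (2, 9, 7, 4, 5, 6, 3).
Stepping 6 places around the cycle: 2 → 9 → 7 → 4 → 5 → 6 → 3.

3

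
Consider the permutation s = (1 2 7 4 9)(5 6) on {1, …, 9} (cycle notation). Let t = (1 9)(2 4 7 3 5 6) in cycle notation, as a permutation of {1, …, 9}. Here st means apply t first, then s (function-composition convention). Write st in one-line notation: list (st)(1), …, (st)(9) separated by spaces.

1 9 6 4 5 7 3 8 2

Chase each element through t then s: 1 → 9 → 1; 2 → 4 → 9; 3 → 5 → 6; 4 → 7 → 4; 5 → 6 → 5; 6 → 2 → 7; 7 → 3 → 3; 8 → 8 → 8; 9 → 1 → 2.
Collecting the images, st = [1 9 6 4 5 7 3 8 2].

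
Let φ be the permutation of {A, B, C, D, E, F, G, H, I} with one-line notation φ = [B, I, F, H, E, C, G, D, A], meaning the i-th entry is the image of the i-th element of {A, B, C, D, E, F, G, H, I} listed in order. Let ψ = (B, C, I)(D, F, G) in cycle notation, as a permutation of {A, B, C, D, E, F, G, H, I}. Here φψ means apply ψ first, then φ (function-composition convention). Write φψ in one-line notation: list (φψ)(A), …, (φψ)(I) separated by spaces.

For each element, apply ψ then φ: A → A → B; B → C → F; C → I → A; D → F → C; E → E → E; F → G → G; G → D → H; H → H → D; I → B → I.
So φψ in one-line form is B F A C E G H D I.

B F A C E G H D I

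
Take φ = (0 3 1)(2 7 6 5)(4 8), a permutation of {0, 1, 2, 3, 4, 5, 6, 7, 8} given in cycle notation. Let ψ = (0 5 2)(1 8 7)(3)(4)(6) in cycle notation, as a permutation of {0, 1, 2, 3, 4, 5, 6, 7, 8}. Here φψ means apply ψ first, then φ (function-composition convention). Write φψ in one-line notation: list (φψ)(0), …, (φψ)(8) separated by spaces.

2 4 3 1 8 7 5 0 6

(φψ)(x) = φ(ψ(x)). Computing each image: φ(ψ(0)) = φ(5) = 2, φ(ψ(1)) = φ(8) = 4, φ(ψ(2)) = φ(0) = 3, φ(ψ(3)) = φ(3) = 1, φ(ψ(4)) = φ(4) = 8, φ(ψ(5)) = φ(2) = 7, φ(ψ(6)) = φ(6) = 5, φ(ψ(7)) = φ(1) = 0, φ(ψ(8)) = φ(7) = 6.
Hence φψ = [2 4 3 1 8 7 5 0 6].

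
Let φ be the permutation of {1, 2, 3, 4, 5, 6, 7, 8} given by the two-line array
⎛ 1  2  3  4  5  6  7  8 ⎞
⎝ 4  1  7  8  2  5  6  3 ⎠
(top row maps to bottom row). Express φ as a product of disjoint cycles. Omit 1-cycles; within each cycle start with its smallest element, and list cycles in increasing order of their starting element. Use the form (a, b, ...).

Start at 1 and follow images: 1 → 4 → 8 → 3 → 7 → 6 → 5 → 2 → 1, giving the cycle (1, 4, 8, 3, 7, 6, 5, 2).
Continuing from each remaining unvisited element yields (1, 4, 8, 3, 7, 6, 5, 2).

(1, 4, 8, 3, 7, 6, 5, 2)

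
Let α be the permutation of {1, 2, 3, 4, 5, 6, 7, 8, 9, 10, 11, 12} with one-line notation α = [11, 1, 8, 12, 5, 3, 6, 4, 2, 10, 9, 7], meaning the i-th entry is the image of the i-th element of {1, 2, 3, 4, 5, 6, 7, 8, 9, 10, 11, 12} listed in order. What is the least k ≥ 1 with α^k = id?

Writing α as disjoint cycles, the cycle lengths are 6, 4, 1, 1.
The order of α is the least common multiple of its cycle lengths: lcm(6, 4) = 12.

12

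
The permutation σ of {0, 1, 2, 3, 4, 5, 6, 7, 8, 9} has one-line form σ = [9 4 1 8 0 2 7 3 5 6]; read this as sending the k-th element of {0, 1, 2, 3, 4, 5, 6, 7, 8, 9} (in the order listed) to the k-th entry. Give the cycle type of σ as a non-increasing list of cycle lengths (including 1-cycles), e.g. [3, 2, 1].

[10]

The disjoint cycles are (0 9 6 7 3 8 5 2 1 4), with lengths 10 in non-increasing order.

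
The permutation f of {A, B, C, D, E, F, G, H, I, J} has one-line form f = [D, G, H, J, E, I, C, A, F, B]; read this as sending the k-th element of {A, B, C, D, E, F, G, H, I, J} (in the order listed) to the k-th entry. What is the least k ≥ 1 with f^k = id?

Decomposing into disjoint cycles gives cycle lengths 7, 2, 1.
Since disjoint cycles commute, ord(f) = lcm(7, 2) = 14.

14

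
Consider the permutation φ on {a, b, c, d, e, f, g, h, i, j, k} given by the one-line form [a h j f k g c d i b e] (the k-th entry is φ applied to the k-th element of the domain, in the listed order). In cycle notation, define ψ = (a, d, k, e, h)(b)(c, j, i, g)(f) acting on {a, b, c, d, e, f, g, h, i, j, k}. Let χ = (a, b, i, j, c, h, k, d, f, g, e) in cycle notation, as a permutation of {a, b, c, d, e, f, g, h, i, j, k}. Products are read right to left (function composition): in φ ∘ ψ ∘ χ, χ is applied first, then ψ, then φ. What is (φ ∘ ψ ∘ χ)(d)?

Apply the permutations in order: χ(d) = f, then ψ(f) = f, then φ(f) = g. So (φ ∘ ψ ∘ χ)(d) = g.

g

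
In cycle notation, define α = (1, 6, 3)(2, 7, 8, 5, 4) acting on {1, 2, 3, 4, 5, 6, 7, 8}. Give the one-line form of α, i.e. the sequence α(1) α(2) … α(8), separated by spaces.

6 7 1 2 4 3 8 5

Each element maps to the next entry in its cycle (wrapping to the front): 1→6, 2→7, 3→1, 4→2, 5→4, 6→3, 7→8, 8→5.
Listing these in domain order gives 6 7 1 2 4 3 8 5.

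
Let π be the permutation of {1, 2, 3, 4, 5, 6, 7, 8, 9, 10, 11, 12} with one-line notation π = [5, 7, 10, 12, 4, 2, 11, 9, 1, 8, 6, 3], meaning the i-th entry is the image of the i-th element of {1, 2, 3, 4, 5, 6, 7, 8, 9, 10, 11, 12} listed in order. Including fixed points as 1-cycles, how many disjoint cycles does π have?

2

The cycle decomposition is (1 5 4 12 3 10 8 9)(2 7 11 6), which has 2 cycles (counting 1-cycles).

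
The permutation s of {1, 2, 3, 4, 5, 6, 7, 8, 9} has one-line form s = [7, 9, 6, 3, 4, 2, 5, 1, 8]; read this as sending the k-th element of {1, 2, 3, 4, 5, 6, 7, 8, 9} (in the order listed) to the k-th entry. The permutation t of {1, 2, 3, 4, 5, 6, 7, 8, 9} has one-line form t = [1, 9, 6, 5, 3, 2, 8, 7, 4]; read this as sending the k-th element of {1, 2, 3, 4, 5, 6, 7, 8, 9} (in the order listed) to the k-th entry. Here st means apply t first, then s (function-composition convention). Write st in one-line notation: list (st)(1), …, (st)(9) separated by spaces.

7 8 2 4 6 9 1 5 3

(st)(x) = s(t(x)). Computing each image: s(t(1)) = s(1) = 7, s(t(2)) = s(9) = 8, s(t(3)) = s(6) = 2, s(t(4)) = s(5) = 4, s(t(5)) = s(3) = 6, s(t(6)) = s(2) = 9, s(t(7)) = s(8) = 1, s(t(8)) = s(7) = 5, s(t(9)) = s(4) = 3.
Hence st = [7 8 2 4 6 9 1 5 3].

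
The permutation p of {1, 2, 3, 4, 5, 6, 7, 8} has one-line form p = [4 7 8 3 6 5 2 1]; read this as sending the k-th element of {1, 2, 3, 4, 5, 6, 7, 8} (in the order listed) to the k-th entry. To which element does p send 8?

8 is element number 8 of the domain, and entry number 8 of the one-line form is 1, so p(8) = 1.

1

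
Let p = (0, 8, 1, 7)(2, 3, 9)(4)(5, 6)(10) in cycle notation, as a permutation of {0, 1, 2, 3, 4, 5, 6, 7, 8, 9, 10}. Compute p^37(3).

3 lies in the 3-cycle (2, 3, 9).
Powers repeat with period 3 on this cycle, and 37 mod 3 = 1, so p^37(3) = p^1(3).
Stepping 1 place around the cycle: 3 → 9.

9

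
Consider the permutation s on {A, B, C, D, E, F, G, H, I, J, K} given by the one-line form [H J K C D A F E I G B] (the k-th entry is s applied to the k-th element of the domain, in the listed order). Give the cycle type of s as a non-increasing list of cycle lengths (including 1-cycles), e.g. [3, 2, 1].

[10, 1]

The disjoint cycles are (A, H, E, D, C, K, B, J, G, F)(I), with lengths 10, 1 in non-increasing order.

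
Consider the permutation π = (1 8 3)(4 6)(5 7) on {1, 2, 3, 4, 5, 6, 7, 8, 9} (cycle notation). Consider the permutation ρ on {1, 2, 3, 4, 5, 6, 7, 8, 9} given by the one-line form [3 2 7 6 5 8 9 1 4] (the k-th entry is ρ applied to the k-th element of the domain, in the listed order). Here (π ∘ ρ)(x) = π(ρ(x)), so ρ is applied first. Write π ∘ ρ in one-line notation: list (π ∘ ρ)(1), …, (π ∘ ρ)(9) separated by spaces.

1 2 5 4 7 3 9 8 6

For each element, apply ρ then π: 1 → 3 → 1; 2 → 2 → 2; 3 → 7 → 5; 4 → 6 → 4; 5 → 5 → 7; 6 → 8 → 3; 7 → 9 → 9; 8 → 1 → 8; 9 → 4 → 6.
Collecting the images, π ∘ ρ = [1 2 5 4 7 3 9 8 6].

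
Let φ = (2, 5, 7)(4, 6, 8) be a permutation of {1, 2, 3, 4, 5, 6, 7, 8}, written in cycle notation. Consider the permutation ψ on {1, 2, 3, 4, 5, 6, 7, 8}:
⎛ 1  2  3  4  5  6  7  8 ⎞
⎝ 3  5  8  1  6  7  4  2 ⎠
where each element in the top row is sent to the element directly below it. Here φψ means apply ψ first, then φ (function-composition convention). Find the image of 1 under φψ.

(φψ)(1) = φ(ψ(1)). ψ(1) = 3, then φ(3) = 3. So (φψ)(1) = 3.

3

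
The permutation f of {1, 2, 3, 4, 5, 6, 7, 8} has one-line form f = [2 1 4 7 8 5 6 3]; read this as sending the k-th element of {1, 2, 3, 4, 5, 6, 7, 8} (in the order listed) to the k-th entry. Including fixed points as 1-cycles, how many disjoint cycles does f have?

The cycle decomposition is (1 2)(3 4 7 6 5 8), which has 2 cycles (counting 1-cycles).

2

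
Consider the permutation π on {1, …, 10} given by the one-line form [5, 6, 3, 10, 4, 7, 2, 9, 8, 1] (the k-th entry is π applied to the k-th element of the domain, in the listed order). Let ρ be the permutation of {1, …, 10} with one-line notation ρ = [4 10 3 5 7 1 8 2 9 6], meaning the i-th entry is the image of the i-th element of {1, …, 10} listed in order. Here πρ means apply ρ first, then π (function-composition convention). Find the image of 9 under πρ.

8

First apply ρ: ρ(9) = 9, then π(9) = 8. Thus (πρ)(9) = 8.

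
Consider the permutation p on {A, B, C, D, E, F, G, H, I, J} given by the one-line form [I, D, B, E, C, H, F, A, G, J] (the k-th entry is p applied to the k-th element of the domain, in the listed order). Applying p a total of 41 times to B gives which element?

Tracing B → D → … returns to B after 4 steps, so B lies in a 4-cycle (B, D, E, C).
Since the cycle has length 4, p^41 acts on it the same as p^1 (41 mod 4 = 1).
Advancing 1 step from B: B → D.

D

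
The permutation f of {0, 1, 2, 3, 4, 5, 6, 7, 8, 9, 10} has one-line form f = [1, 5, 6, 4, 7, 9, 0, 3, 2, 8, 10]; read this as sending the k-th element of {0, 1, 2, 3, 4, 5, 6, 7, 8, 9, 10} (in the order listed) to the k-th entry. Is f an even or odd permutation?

even

In disjoint-cycle form the cycle lengths are 7, 3, 1.
A cycle of length ℓ contributes ℓ−1 transpositions, so f is a product of 6 + 2 = 8 transpositions — even.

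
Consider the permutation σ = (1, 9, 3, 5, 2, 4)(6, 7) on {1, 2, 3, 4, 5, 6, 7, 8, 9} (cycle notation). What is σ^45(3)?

4

3 lies in the 6-cycle (1, 9, 3, 5, 2, 4).
On a 6-cycle, σ^6 is the identity, so σ^45 = σ^3 there (45 ≡ 3 mod 6).
Stepping 3 places around the cycle: 3 → 5 → 2 → 4.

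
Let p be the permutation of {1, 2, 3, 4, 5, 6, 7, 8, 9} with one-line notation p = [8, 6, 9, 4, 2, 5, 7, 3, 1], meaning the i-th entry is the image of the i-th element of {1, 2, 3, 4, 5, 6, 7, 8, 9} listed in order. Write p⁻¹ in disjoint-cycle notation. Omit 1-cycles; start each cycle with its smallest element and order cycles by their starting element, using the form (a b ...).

The cycle decomposition of p is (1 8 3 9)(2 6 5).
Reversing each cycle (and rotating so the smallest element leads) gives p⁻¹ = (1 9 3 8)(2 5 6).

(1 9 3 8)(2 5 6)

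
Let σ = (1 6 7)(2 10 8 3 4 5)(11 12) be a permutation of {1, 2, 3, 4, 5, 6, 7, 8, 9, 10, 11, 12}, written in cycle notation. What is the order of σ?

6

The cycle type of σ is (6, 3, 2, 1).
Since disjoint cycles commute, ord(σ) = lcm(6, 3, 2) = 6.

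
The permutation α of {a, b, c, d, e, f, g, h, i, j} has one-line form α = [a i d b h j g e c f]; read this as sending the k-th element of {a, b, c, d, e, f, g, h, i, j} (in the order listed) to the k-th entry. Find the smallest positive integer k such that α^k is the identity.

4

Writing α as disjoint cycles, the cycle lengths are 4, 2, 2, 1, 1.
The order of α is the least common multiple of its cycle lengths: lcm(4, 2, 2) = 4.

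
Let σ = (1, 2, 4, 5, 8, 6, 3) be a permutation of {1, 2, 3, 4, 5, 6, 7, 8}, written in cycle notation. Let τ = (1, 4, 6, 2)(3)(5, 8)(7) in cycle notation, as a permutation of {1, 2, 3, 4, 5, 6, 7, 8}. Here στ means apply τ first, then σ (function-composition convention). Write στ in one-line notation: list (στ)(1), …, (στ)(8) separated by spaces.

(στ)(x) = σ(τ(x)). Computing each image: σ(τ(1)) = σ(4) = 5, σ(τ(2)) = σ(1) = 2, σ(τ(3)) = σ(3) = 1, σ(τ(4)) = σ(6) = 3, σ(τ(5)) = σ(8) = 6, σ(τ(6)) = σ(2) = 4, σ(τ(7)) = σ(7) = 7, σ(τ(8)) = σ(5) = 8.
Hence στ = [5 2 1 3 6 4 7 8].

5 2 1 3 6 4 7 8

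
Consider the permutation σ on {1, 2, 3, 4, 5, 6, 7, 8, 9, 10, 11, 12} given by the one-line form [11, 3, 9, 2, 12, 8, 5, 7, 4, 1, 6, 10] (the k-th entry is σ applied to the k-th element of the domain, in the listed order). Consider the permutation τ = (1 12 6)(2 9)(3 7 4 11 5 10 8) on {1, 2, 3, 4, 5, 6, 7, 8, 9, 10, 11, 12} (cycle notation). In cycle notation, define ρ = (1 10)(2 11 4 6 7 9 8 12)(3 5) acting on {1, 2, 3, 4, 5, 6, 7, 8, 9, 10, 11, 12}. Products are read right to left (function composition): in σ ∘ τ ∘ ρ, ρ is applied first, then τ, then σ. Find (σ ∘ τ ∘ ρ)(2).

Chase 2: ρ(2) = 11; τ(11) = 5; σ(5) = 12. Hence (σ ∘ τ ∘ ρ)(2) = 12.

12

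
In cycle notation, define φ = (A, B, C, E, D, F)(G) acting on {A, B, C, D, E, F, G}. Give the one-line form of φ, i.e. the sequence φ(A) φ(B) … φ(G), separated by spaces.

B C E F D A G

Reading each image from the cycles: A↦B, B↦C, C↦E, D↦F, E↦D, F↦A, G↦G.
So the one-line form is B C E F D A G.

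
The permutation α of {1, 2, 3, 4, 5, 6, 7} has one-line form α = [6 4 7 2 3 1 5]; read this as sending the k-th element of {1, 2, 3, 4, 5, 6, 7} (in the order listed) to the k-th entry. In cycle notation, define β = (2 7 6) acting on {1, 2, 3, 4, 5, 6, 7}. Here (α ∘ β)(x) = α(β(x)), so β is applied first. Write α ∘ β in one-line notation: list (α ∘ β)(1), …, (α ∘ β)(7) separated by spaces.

(α ∘ β)(x) = α(β(x)). Computing each image: α(β(1)) = α(1) = 6, α(β(2)) = α(7) = 5, α(β(3)) = α(3) = 7, α(β(4)) = α(4) = 2, α(β(5)) = α(5) = 3, α(β(6)) = α(2) = 4, α(β(7)) = α(6) = 1.
Hence α ∘ β = [6 5 7 2 3 4 1].

6 5 7 2 3 4 1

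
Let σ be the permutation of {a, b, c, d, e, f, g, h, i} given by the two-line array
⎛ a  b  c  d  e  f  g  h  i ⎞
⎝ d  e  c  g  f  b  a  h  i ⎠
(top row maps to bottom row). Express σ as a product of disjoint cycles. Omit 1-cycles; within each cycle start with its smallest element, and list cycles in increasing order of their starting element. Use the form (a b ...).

(a d g)(b e f)

Start at a and follow images: a → d → g → a, giving the cycle (a d g).
Repeating from the next unused element and collecting all non-trivial cycles gives (a d g)(b e f).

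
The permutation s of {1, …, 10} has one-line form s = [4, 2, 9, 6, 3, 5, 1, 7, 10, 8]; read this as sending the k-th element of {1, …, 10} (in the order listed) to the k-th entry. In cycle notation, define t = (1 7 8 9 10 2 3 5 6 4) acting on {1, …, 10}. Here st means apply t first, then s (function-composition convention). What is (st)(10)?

(st)(10) = s(t(10)). t(10) = 2, then s(2) = 2. So (st)(10) = 2.

2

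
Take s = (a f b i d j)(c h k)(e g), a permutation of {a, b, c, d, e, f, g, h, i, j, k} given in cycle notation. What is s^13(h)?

k

h lies in the 3-cycle (c h k).
Powers repeat with period 3 on this cycle, and 13 mod 3 = 1, so s^13(h) = s^1(h).
Stepping 1 place around the cycle: h → k.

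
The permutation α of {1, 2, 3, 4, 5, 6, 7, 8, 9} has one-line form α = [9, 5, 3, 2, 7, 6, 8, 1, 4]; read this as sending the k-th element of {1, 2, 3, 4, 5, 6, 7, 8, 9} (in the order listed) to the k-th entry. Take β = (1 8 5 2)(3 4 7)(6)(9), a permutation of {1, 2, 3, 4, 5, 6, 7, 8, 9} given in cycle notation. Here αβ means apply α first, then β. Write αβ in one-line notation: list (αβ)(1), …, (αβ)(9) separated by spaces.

9 2 4 1 3 6 5 8 7

(αβ)(x) = β(α(x)). Computing each image: β(α(1)) = β(9) = 9, β(α(2)) = β(5) = 2, β(α(3)) = β(3) = 4, β(α(4)) = β(2) = 1, β(α(5)) = β(7) = 3, β(α(6)) = β(6) = 6, β(α(7)) = β(8) = 5, β(α(8)) = β(1) = 8, β(α(9)) = β(4) = 7.
Hence αβ = [9 2 4 1 3 6 5 8 7].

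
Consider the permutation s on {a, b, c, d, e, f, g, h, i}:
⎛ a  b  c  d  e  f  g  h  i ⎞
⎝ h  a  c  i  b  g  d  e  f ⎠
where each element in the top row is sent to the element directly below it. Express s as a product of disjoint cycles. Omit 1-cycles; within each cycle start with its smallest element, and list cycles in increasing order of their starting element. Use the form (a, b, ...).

(a, h, e, b)(d, i, f, g)

From a: a → h → e → b → a, closing the cycle (a, h, e, b).
Repeating from the next unused element and collecting all non-trivial cycles gives (a, h, e, b)(d, i, f, g).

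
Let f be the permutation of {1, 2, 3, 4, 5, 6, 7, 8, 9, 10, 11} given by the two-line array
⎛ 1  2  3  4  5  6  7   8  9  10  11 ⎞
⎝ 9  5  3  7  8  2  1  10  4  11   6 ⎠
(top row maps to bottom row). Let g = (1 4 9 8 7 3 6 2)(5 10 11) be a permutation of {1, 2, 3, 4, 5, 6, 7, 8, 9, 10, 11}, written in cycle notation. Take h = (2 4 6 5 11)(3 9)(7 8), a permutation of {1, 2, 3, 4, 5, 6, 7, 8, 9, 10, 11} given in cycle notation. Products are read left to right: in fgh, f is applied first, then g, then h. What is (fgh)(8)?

Apply the permutations in order: f(8) = 10, then g(10) = 11, then h(11) = 2. So (fgh)(8) = 2.

2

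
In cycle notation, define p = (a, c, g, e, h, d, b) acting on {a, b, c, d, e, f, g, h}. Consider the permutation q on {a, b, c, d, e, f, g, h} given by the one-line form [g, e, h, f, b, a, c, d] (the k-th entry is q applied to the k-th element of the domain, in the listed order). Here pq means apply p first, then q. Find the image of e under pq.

(pq)(e) = q(p(e)). p(e) = h, then q(h) = d. So (pq)(e) = d.

d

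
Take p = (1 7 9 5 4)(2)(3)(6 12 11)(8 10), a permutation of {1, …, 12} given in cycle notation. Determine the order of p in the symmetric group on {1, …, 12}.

The disjoint cycles have lengths 5, 3, 2, 1, 1.
The order is lcm(5, 3, 2) = 30.

30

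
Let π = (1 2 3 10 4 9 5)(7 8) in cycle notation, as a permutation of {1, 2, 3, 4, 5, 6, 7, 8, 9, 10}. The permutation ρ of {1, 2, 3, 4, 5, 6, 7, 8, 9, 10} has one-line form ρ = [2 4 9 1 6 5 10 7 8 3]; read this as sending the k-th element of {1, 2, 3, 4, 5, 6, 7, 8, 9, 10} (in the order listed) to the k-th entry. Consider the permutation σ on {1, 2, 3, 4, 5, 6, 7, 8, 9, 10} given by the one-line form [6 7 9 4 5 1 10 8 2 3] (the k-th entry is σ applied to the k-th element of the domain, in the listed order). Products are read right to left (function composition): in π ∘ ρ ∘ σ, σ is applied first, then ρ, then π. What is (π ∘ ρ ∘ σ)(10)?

5

(π ∘ ρ ∘ σ)(10) = π(ρ(σ(10))). σ(10) = 3, then ρ(3) = 9, then π(9) = 5, so the result is 5.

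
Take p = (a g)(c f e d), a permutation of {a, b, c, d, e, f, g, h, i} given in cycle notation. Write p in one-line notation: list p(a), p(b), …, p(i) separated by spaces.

Each element maps to the next entry in its cycle (wrapping to the front): a→g, b→b, c→f, d→c, e→d, f→e, g→a, h→h, i→i.
So the one-line form is g b f c d e a h i.

g b f c d e a h i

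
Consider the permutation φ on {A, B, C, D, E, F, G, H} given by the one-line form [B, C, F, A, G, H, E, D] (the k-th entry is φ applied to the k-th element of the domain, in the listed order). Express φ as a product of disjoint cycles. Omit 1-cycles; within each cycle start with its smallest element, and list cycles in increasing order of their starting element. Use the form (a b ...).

Iterating φ from A gives A → B → C → F → H → D → A; that is the 6-cycle (A B C F H D).
Continuing from each remaining unvisited element yields (A B C F H D)(E G).

(A B C F H D)(E G)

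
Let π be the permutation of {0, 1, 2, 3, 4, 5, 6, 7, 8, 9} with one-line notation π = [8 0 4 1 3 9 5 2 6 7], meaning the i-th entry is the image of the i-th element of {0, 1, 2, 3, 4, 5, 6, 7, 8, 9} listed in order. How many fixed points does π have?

0

No element satisfies π(x) = x, so there are 0 fixed points.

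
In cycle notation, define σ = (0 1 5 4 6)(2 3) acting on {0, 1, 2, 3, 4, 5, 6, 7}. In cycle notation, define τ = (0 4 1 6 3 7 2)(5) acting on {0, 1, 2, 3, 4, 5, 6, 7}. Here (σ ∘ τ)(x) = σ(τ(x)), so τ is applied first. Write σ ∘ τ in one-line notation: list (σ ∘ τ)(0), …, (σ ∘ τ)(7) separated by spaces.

(σ ∘ τ)(x) = σ(τ(x)). Computing each image: σ(τ(0)) = σ(4) = 6, σ(τ(1)) = σ(6) = 0, σ(τ(2)) = σ(0) = 1, σ(τ(3)) = σ(7) = 7, σ(τ(4)) = σ(1) = 5, σ(τ(5)) = σ(5) = 4, σ(τ(6)) = σ(3) = 2, σ(τ(7)) = σ(2) = 3.
Hence σ ∘ τ = [6 0 1 7 5 4 2 3].

6 0 1 7 5 4 2 3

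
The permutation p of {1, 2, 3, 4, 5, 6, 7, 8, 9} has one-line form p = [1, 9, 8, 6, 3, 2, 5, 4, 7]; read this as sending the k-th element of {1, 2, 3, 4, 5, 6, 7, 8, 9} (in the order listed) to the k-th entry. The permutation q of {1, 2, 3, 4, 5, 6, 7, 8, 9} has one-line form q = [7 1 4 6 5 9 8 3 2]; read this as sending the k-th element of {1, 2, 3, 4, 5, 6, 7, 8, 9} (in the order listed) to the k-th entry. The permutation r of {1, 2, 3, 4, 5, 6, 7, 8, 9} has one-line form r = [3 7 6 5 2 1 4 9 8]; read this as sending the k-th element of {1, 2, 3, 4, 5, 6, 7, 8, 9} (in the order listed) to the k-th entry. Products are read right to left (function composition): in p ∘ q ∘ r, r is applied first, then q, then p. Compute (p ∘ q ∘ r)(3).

Chase 3: r(3) = 6; q(6) = 9; p(9) = 7. Hence (p ∘ q ∘ r)(3) = 7.

7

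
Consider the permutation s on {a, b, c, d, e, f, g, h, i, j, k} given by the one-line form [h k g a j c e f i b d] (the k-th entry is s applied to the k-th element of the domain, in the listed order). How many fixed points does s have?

1

The fixed points (elements with s(x) = x) are {i}, so there is 1.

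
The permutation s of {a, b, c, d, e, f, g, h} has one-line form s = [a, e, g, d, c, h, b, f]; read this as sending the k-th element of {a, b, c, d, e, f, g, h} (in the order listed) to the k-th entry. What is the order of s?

4

Writing s as disjoint cycles, the cycle lengths are 4, 2, 1, 1.
Since disjoint cycles commute, ord(s) = lcm(4, 2) = 4.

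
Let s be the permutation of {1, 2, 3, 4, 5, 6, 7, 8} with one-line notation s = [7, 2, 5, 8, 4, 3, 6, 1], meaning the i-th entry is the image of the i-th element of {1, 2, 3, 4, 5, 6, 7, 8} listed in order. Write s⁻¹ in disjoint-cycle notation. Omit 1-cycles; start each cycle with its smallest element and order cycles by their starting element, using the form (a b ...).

(1 8 4 5 3 6 7)

First write s in disjoint cycles: (1 7 6 3 5 4 8).
Reversing each cycle (and rotating so the smallest element leads) gives s⁻¹ = (1 8 4 5 3 6 7).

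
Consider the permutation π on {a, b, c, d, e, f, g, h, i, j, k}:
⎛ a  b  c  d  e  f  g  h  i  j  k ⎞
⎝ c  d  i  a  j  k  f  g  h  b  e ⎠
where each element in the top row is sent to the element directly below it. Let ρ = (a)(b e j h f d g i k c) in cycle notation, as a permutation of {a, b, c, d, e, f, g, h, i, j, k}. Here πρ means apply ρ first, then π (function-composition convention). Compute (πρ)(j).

(πρ)(j) = π(ρ(j)). ρ(j) = h, then π(h) = g. So (πρ)(j) = g.

g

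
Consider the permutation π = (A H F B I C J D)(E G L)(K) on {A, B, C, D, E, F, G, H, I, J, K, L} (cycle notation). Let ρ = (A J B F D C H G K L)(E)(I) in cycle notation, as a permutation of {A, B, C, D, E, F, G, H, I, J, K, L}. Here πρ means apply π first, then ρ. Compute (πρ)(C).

π(C) = J, then ρ(J) = B; composing gives (πρ)(C) = B.

B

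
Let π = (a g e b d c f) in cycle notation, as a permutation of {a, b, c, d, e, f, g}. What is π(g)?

e

In the cycle (a g e b d c f), g is followed by e, so π(g) = e.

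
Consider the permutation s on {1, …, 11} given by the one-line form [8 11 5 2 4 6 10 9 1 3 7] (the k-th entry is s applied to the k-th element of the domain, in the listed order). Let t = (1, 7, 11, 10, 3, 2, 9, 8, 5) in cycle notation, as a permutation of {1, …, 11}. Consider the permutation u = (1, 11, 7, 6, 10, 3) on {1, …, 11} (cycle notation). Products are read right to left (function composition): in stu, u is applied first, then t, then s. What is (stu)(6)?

Chase 6: u(6) = 10; t(10) = 3; s(3) = 5. Hence (stu)(6) = 5.

5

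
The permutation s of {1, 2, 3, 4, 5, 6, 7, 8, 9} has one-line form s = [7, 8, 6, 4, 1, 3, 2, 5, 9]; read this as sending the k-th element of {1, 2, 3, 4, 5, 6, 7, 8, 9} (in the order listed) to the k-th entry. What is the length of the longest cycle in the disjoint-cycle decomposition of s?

Decomposing into disjoint cycles gives (1, 7, 2, 8, 5)(3, 6); the longest has length 5.

5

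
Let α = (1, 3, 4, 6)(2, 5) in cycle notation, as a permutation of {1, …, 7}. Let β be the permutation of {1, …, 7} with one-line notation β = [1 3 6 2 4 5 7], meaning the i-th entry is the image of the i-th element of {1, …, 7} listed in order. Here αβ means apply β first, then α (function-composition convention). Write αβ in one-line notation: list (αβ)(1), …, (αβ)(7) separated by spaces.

For each element, apply β then α: 1 → 1 → 3; 2 → 3 → 4; 3 → 6 → 1; 4 → 2 → 5; 5 → 4 → 6; 6 → 5 → 2; 7 → 7 → 7.
Collecting the images, αβ = [3 4 1 5 6 2 7].

3 4 1 5 6 2 7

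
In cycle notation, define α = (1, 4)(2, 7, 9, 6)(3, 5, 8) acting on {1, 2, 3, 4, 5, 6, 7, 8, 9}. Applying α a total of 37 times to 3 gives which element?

5

3 lies in the 3-cycle (3, 5, 8).
On a 3-cycle, α^3 is the identity, so α^37 = α^1 there (37 ≡ 1 mod 3).
Advancing 1 step from 3: 3 → 5.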